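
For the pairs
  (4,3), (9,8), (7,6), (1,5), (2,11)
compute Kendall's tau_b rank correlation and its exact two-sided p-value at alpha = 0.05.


Step 1: Enumerate the 10 unordered pairs (i,j) with i<j and classify each by sign(x_j-x_i) * sign(y_j-y_i).
  (1,2):dx=+5,dy=+5->C; (1,3):dx=+3,dy=+3->C; (1,4):dx=-3,dy=+2->D; (1,5):dx=-2,dy=+8->D
  (2,3):dx=-2,dy=-2->C; (2,4):dx=-8,dy=-3->C; (2,5):dx=-7,dy=+3->D; (3,4):dx=-6,dy=-1->C
  (3,5):dx=-5,dy=+5->D; (4,5):dx=+1,dy=+6->C
Step 2: C = 6, D = 4, total pairs = 10.
Step 3: tau = (C - D)/(n(n-1)/2) = (6 - 4)/10 = 0.200000.
Step 4: Exact two-sided p-value (enumerate n! = 120 permutations of y under H0): p = 0.816667.
Step 5: alpha = 0.05. fail to reject H0.

tau_b = 0.2000 (C=6, D=4), p = 0.816667, fail to reject H0.


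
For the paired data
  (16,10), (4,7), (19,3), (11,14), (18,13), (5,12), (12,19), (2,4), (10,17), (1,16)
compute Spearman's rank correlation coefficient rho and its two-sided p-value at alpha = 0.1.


Step 1: Rank x and y separately (midranks; no ties here).
rank(x): 16->8, 4->3, 19->10, 11->6, 18->9, 5->4, 12->7, 2->2, 10->5, 1->1
rank(y): 10->4, 7->3, 3->1, 14->7, 13->6, 12->5, 19->10, 4->2, 17->9, 16->8
Step 2: d_i = R_x(i) - R_y(i); compute d_i^2.
  (8-4)^2=16, (3-3)^2=0, (10-1)^2=81, (6-7)^2=1, (9-6)^2=9, (4-5)^2=1, (7-10)^2=9, (2-2)^2=0, (5-9)^2=16, (1-8)^2=49
sum(d^2) = 182.
Step 3: rho = 1 - 6*182 / (10*(10^2 - 1)) = 1 - 1092/990 = -0.103030.
Step 4: Under H0, t = rho * sqrt((n-2)/(1-rho^2)) = -0.2930 ~ t(8).
Step 5: Two-sided p-value from the t-distribution with 8 df = 0.776998.
Step 6: alpha = 0.1. fail to reject H0.

rho = -0.1030, p = 0.776998, fail to reject H0 at alpha = 0.1.


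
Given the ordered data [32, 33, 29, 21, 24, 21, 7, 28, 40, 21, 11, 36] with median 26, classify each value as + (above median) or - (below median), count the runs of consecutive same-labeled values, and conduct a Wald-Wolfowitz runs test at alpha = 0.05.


Step 1: Compute median = 26; label A = above, B = below.
Labels in order: AAABBBBAABBA  (n_A = 6, n_B = 6)
Step 2: Count runs R = 5.
Step 3: Under H0 (random ordering), E[R] = 2*n_A*n_B/(n_A+n_B) + 1 = 2*6*6/12 + 1 = 7.0000.
        Var[R] = 2*n_A*n_B*(2*n_A*n_B - n_A - n_B) / ((n_A+n_B)^2 * (n_A+n_B-1)) = 4320/1584 = 2.7273.
        SD[R] = 1.6514.
Step 4: Continuity-corrected z = (R + 0.5 - E[R]) / SD[R] = (5 + 0.5 - 7.0000) / 1.6514 = -0.9083.
Step 5: Two-sided p-value via normal approximation = 2*(1 - Phi(|z|)) = 0.363722.
Step 6: alpha = 0.05. fail to reject H0.

R = 5, z = -0.9083, p = 0.363722, fail to reject H0.


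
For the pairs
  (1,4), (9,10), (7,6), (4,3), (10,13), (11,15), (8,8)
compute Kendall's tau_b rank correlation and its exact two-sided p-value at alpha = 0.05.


Step 1: Enumerate the 21 unordered pairs (i,j) with i<j and classify each by sign(x_j-x_i) * sign(y_j-y_i).
  (1,2):dx=+8,dy=+6->C; (1,3):dx=+6,dy=+2->C; (1,4):dx=+3,dy=-1->D; (1,5):dx=+9,dy=+9->C
  (1,6):dx=+10,dy=+11->C; (1,7):dx=+7,dy=+4->C; (2,3):dx=-2,dy=-4->C; (2,4):dx=-5,dy=-7->C
  (2,5):dx=+1,dy=+3->C; (2,6):dx=+2,dy=+5->C; (2,7):dx=-1,dy=-2->C; (3,4):dx=-3,dy=-3->C
  (3,5):dx=+3,dy=+7->C; (3,6):dx=+4,dy=+9->C; (3,7):dx=+1,dy=+2->C; (4,5):dx=+6,dy=+10->C
  (4,6):dx=+7,dy=+12->C; (4,7):dx=+4,dy=+5->C; (5,6):dx=+1,dy=+2->C; (5,7):dx=-2,dy=-5->C
  (6,7):dx=-3,dy=-7->C
Step 2: C = 20, D = 1, total pairs = 21.
Step 3: tau = (C - D)/(n(n-1)/2) = (20 - 1)/21 = 0.904762.
Step 4: Exact two-sided p-value (enumerate n! = 5040 permutations of y under H0): p = 0.002778.
Step 5: alpha = 0.05. reject H0.

tau_b = 0.9048 (C=20, D=1), p = 0.002778, reject H0.


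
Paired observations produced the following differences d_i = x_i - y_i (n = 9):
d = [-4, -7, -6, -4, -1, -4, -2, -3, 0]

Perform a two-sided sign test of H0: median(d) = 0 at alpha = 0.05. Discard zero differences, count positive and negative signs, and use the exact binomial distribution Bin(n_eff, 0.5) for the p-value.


Step 1: Discard zero differences. Original n = 9; n_eff = number of nonzero differences = 8.
Nonzero differences (with sign): -4, -7, -6, -4, -1, -4, -2, -3
Step 2: Count signs: positive = 0, negative = 8.
Step 3: Under H0: P(positive) = 0.5, so the number of positives S ~ Bin(8, 0.5).
Step 4: Two-sided exact p-value = sum of Bin(8,0.5) probabilities at or below the observed probability = 0.007812.
Step 5: alpha = 0.05. reject H0.

n_eff = 8, pos = 0, neg = 8, p = 0.007812, reject H0.


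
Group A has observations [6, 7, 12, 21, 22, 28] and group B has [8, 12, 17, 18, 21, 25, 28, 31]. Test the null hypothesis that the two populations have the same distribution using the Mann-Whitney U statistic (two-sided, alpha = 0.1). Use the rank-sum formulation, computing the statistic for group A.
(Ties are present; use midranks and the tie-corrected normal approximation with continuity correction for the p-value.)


Step 1: Combine and sort all 14 observations; assign midranks.
sorted (value, group): (6,X), (7,X), (8,Y), (12,X), (12,Y), (17,Y), (18,Y), (21,X), (21,Y), (22,X), (25,Y), (28,X), (28,Y), (31,Y)
ranks: 6->1, 7->2, 8->3, 12->4.5, 12->4.5, 17->6, 18->7, 21->8.5, 21->8.5, 22->10, 25->11, 28->12.5, 28->12.5, 31->14
Step 2: Rank sum for X: R1 = 1 + 2 + 4.5 + 8.5 + 10 + 12.5 = 38.5.
Step 3: U_X = R1 - n1(n1+1)/2 = 38.5 - 6*7/2 = 38.5 - 21 = 17.5.
       U_Y = n1*n2 - U_X = 48 - 17.5 = 30.5.
Step 4: Ties are present, so use the tie-corrected normal approximation (with continuity correction) for the p-value.
Step 5: p-value = 0.437063; compare to alpha = 0.1. fail to reject H0.

U_X = 17.5, p = 0.437063, fail to reject H0 at alpha = 0.1.


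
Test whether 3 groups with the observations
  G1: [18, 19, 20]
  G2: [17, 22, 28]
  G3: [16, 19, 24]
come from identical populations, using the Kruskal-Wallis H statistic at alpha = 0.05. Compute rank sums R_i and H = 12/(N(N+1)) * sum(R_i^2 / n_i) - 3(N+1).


Step 1: Combine all N = 9 observations and assign midranks.
sorted (value, group, rank): (16,G3,1), (17,G2,2), (18,G1,3), (19,G1,4.5), (19,G3,4.5), (20,G1,6), (22,G2,7), (24,G3,8), (28,G2,9)
Step 2: Sum ranks within each group.
R_1 = 13.5 (n_1 = 3)
R_2 = 18 (n_2 = 3)
R_3 = 13.5 (n_3 = 3)
Step 3: H = 12/(N(N+1)) * sum(R_i^2/n_i) - 3(N+1)
     = 12/(9*10) * (13.5^2/3 + 18^2/3 + 13.5^2/3) - 3*10
     = 0.133333 * 229.5 - 30
     = 0.600000.
Step 4: Ties present; correction factor C = 1 - 6/(9^3 - 9) = 0.991667. Corrected H = 0.600000 / 0.991667 = 0.605042.
Step 5: Under H0, H ~ chi^2(2); p-value = 0.738953.
Step 6: alpha = 0.05. fail to reject H0.

H = 0.6050, df = 2, p = 0.738953, fail to reject H0.


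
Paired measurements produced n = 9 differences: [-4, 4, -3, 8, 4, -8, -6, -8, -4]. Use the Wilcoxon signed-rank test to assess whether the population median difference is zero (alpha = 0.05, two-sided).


Step 1: Drop any zero differences (none here) and take |d_i|.
|d| = [4, 4, 3, 8, 4, 8, 6, 8, 4]
Step 2: Midrank |d_i| (ties get averaged ranks).
ranks: |4|->3.5, |4|->3.5, |3|->1, |8|->8, |4|->3.5, |8|->8, |6|->6, |8|->8, |4|->3.5
Step 3: Attach original signs; sum ranks with positive sign and with negative sign.
W+ = 3.5 + 8 + 3.5 = 15
W- = 3.5 + 1 + 8 + 6 + 8 + 3.5 = 30
(Check: W+ + W- = 45 should equal n(n+1)/2 = 45.)
Step 4: Test statistic W = min(W+, W-) = 15.
Step 5: Ties in |d|, so use the tie-corrected normal approximation.
        E[W] = n(n+1)/4 = 9*10/4 = 22.5.
        Tie groups: |d|=4 (t=4), |d|=8 (t=3); sum(t^3 - t) = 84.
        Var[W] = n(n+1)(2n+1)/24 - sum(t^3-t)/48 = 1710/24 - 84/48 = 69.5.
        z = (W - E[W]) / sqrt(Var[W]) = (15 - 22.5) / 8.3367 = -0.8996.
        Two-sided p = 2*Phi(z) = 0.368312.
Step 6: alpha = 0.05. fail to reject H0.

W+ = 15, W- = 30, W = min = 15, p = 0.368312, fail to reject H0.


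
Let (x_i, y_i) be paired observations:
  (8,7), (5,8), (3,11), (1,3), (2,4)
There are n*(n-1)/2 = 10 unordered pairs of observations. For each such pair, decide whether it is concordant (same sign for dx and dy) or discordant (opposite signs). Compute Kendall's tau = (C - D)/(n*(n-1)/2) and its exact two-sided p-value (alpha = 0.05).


Step 1: Enumerate the 10 unordered pairs (i,j) with i<j and classify each by sign(x_j-x_i) * sign(y_j-y_i).
  (1,2):dx=-3,dy=+1->D; (1,3):dx=-5,dy=+4->D; (1,4):dx=-7,dy=-4->C; (1,5):dx=-6,dy=-3->C
  (2,3):dx=-2,dy=+3->D; (2,4):dx=-4,dy=-5->C; (2,5):dx=-3,dy=-4->C; (3,4):dx=-2,dy=-8->C
  (3,5):dx=-1,dy=-7->C; (4,5):dx=+1,dy=+1->C
Step 2: C = 7, D = 3, total pairs = 10.
Step 3: tau = (C - D)/(n(n-1)/2) = (7 - 3)/10 = 0.400000.
Step 4: Exact two-sided p-value (enumerate n! = 120 permutations of y under H0): p = 0.483333.
Step 5: alpha = 0.05. fail to reject H0.

tau_b = 0.4000 (C=7, D=3), p = 0.483333, fail to reject H0.


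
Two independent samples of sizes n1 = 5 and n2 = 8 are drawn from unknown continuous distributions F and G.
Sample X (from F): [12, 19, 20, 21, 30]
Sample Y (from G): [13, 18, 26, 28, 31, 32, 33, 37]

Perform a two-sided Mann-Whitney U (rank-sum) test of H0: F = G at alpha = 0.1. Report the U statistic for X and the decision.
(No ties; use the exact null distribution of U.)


Step 1: Combine and sort all 13 observations; assign midranks.
sorted (value, group): (12,X), (13,Y), (18,Y), (19,X), (20,X), (21,X), (26,Y), (28,Y), (30,X), (31,Y), (32,Y), (33,Y), (37,Y)
ranks: 12->1, 13->2, 18->3, 19->4, 20->5, 21->6, 26->7, 28->8, 30->9, 31->10, 32->11, 33->12, 37->13
Step 2: Rank sum for X: R1 = 1 + 4 + 5 + 6 + 9 = 25.
Step 3: U_X = R1 - n1(n1+1)/2 = 25 - 5*6/2 = 25 - 15 = 10.
       U_Y = n1*n2 - U_X = 40 - 10 = 30.
Step 4: No ties, so the exact null distribution of U (based on enumerating the C(13,5) = 1287 equally likely rank assignments) gives the two-sided p-value.
Step 5: p-value = 0.170940; compare to alpha = 0.1. fail to reject H0.

U_X = 10, p = 0.170940, fail to reject H0 at alpha = 0.1.


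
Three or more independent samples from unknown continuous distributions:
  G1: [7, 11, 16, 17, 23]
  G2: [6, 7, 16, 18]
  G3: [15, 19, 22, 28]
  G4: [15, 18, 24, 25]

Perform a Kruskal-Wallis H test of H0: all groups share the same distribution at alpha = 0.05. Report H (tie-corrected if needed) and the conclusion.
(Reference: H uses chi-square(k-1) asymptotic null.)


Step 1: Combine all N = 17 observations and assign midranks.
sorted (value, group, rank): (6,G2,1), (7,G1,2.5), (7,G2,2.5), (11,G1,4), (15,G3,5.5), (15,G4,5.5), (16,G1,7.5), (16,G2,7.5), (17,G1,9), (18,G2,10.5), (18,G4,10.5), (19,G3,12), (22,G3,13), (23,G1,14), (24,G4,15), (25,G4,16), (28,G3,17)
Step 2: Sum ranks within each group.
R_1 = 37 (n_1 = 5)
R_2 = 21.5 (n_2 = 4)
R_3 = 47.5 (n_3 = 4)
R_4 = 47 (n_4 = 4)
Step 3: H = 12/(N(N+1)) * sum(R_i^2/n_i) - 3(N+1)
     = 12/(17*18) * (37^2/5 + 21.5^2/4 + 47.5^2/4 + 47^2/4) - 3*18
     = 0.039216 * 1505.67 - 54
     = 5.046078.
Step 4: Ties present; correction factor C = 1 - 24/(17^3 - 17) = 0.995098. Corrected H = 5.046078 / 0.995098 = 5.070936.
Step 5: Under H0, H ~ chi^2(3); p-value = 0.166676.
Step 6: alpha = 0.05. fail to reject H0.

H = 5.0709, df = 3, p = 0.166676, fail to reject H0.


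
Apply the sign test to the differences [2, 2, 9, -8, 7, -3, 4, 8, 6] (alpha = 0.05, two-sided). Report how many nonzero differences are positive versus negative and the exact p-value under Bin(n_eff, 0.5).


Step 1: Discard zero differences. Original n = 9; n_eff = number of nonzero differences = 9.
Nonzero differences (with sign): +2, +2, +9, -8, +7, -3, +4, +8, +6
Step 2: Count signs: positive = 7, negative = 2.
Step 3: Under H0: P(positive) = 0.5, so the number of positives S ~ Bin(9, 0.5).
Step 4: Two-sided exact p-value = sum of Bin(9,0.5) probabilities at or below the observed probability = 0.179688.
Step 5: alpha = 0.05. fail to reject H0.

n_eff = 9, pos = 7, neg = 2, p = 0.179688, fail to reject H0.


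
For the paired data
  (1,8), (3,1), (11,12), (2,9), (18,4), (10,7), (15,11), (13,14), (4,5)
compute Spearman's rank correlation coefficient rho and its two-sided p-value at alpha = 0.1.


Step 1: Rank x and y separately (midranks; no ties here).
rank(x): 1->1, 3->3, 11->6, 2->2, 18->9, 10->5, 15->8, 13->7, 4->4
rank(y): 8->5, 1->1, 12->8, 9->6, 4->2, 7->4, 11->7, 14->9, 5->3
Step 2: d_i = R_x(i) - R_y(i); compute d_i^2.
  (1-5)^2=16, (3-1)^2=4, (6-8)^2=4, (2-6)^2=16, (9-2)^2=49, (5-4)^2=1, (8-7)^2=1, (7-9)^2=4, (4-3)^2=1
sum(d^2) = 96.
Step 3: rho = 1 - 6*96 / (9*(9^2 - 1)) = 1 - 576/720 = 0.200000.
Step 4: Under H0, t = rho * sqrt((n-2)/(1-rho^2)) = 0.5401 ~ t(7).
Step 5: Two-sided p-value from the t-distribution with 7 df = 0.605901.
Step 6: alpha = 0.1. fail to reject H0.

rho = 0.2000, p = 0.605901, fail to reject H0 at alpha = 0.1.


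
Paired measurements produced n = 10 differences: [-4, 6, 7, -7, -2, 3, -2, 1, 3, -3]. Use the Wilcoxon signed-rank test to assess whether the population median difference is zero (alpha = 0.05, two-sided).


Step 1: Drop any zero differences (none here) and take |d_i|.
|d| = [4, 6, 7, 7, 2, 3, 2, 1, 3, 3]
Step 2: Midrank |d_i| (ties get averaged ranks).
ranks: |4|->7, |6|->8, |7|->9.5, |7|->9.5, |2|->2.5, |3|->5, |2|->2.5, |1|->1, |3|->5, |3|->5
Step 3: Attach original signs; sum ranks with positive sign and with negative sign.
W+ = 8 + 9.5 + 5 + 1 + 5 = 28.5
W- = 7 + 9.5 + 2.5 + 2.5 + 5 = 26.5
(Check: W+ + W- = 55 should equal n(n+1)/2 = 55.)
Step 4: Test statistic W = min(W+, W-) = 26.5.
Step 5: Ties in |d|, so use the tie-corrected normal approximation.
        E[W] = n(n+1)/4 = 10*11/4 = 27.5.
        Tie groups: |d|=2 (t=2), |d|=3 (t=3), |d|=7 (t=2); sum(t^3 - t) = 36.
        Var[W] = n(n+1)(2n+1)/24 - sum(t^3-t)/48 = 2310/24 - 36/48 = 95.5.
        z = (W - E[W]) / sqrt(Var[W]) = (26.5 - 27.5) / 9.7724 = -0.1023.
        Two-sided p = 2*Phi(z) = 0.918496.
Step 6: alpha = 0.05. fail to reject H0.

W+ = 28.5, W- = 26.5, W = min = 26.5, p = 0.918496, fail to reject H0.


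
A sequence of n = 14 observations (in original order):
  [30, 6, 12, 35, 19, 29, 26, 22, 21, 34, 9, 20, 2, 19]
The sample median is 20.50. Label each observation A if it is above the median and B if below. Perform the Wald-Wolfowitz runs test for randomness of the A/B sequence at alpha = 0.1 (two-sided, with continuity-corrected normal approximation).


Step 1: Compute median = 20.50; label A = above, B = below.
Labels in order: ABBABAAAAABBBB  (n_A = 7, n_B = 7)
Step 2: Count runs R = 6.
Step 3: Under H0 (random ordering), E[R] = 2*n_A*n_B/(n_A+n_B) + 1 = 2*7*7/14 + 1 = 8.0000.
        Var[R] = 2*n_A*n_B*(2*n_A*n_B - n_A - n_B) / ((n_A+n_B)^2 * (n_A+n_B-1)) = 8232/2548 = 3.2308.
        SD[R] = 1.7974.
Step 4: Continuity-corrected z = (R + 0.5 - E[R]) / SD[R] = (6 + 0.5 - 8.0000) / 1.7974 = -0.8345.
Step 5: Two-sided p-value via normal approximation = 2*(1 - Phi(|z|)) = 0.403986.
Step 6: alpha = 0.1. fail to reject H0.

R = 6, z = -0.8345, p = 0.403986, fail to reject H0.


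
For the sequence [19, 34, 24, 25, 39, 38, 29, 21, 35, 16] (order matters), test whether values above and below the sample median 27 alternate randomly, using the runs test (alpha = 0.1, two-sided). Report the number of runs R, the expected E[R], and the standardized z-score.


Step 1: Compute median = 27; label A = above, B = below.
Labels in order: BABBAAABAB  (n_A = 5, n_B = 5)
Step 2: Count runs R = 7.
Step 3: Under H0 (random ordering), E[R] = 2*n_A*n_B/(n_A+n_B) + 1 = 2*5*5/10 + 1 = 6.0000.
        Var[R] = 2*n_A*n_B*(2*n_A*n_B - n_A - n_B) / ((n_A+n_B)^2 * (n_A+n_B-1)) = 2000/900 = 2.2222.
        SD[R] = 1.4907.
Step 4: Continuity-corrected z = (R - 0.5 - E[R]) / SD[R] = (7 - 0.5 - 6.0000) / 1.4907 = 0.3354.
Step 5: Two-sided p-value via normal approximation = 2*(1 - Phi(|z|)) = 0.737316.
Step 6: alpha = 0.1. fail to reject H0.

R = 7, z = 0.3354, p = 0.737316, fail to reject H0.


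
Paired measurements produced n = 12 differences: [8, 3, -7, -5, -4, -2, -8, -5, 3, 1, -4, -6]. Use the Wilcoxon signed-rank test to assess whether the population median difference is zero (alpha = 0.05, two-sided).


Step 1: Drop any zero differences (none here) and take |d_i|.
|d| = [8, 3, 7, 5, 4, 2, 8, 5, 3, 1, 4, 6]
Step 2: Midrank |d_i| (ties get averaged ranks).
ranks: |8|->11.5, |3|->3.5, |7|->10, |5|->7.5, |4|->5.5, |2|->2, |8|->11.5, |5|->7.5, |3|->3.5, |1|->1, |4|->5.5, |6|->9
Step 3: Attach original signs; sum ranks with positive sign and with negative sign.
W+ = 11.5 + 3.5 + 3.5 + 1 = 19.5
W- = 10 + 7.5 + 5.5 + 2 + 11.5 + 7.5 + 5.5 + 9 = 58.5
(Check: W+ + W- = 78 should equal n(n+1)/2 = 78.)
Step 4: Test statistic W = min(W+, W-) = 19.5.
Step 5: Ties in |d|, so use the tie-corrected normal approximation.
        E[W] = n(n+1)/4 = 12*13/4 = 39.
        Tie groups: |d|=3 (t=2), |d|=4 (t=2), |d|=5 (t=2), |d|=8 (t=2); sum(t^3 - t) = 24.
        Var[W] = n(n+1)(2n+1)/24 - sum(t^3-t)/48 = 3900/24 - 24/48 = 162.
        z = (W - E[W]) / sqrt(Var[W]) = (19.5 - 39) / 12.7279 = -1.5321.
        Two-sided p = 2*Phi(z) = 0.125506.
Step 6: alpha = 0.05. fail to reject H0.

W+ = 19.5, W- = 58.5, W = min = 19.5, p = 0.125506, fail to reject H0.


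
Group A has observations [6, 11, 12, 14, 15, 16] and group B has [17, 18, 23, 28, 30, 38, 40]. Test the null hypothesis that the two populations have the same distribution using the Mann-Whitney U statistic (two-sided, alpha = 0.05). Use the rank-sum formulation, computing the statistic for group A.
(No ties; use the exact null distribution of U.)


Step 1: Combine and sort all 13 observations; assign midranks.
sorted (value, group): (6,X), (11,X), (12,X), (14,X), (15,X), (16,X), (17,Y), (18,Y), (23,Y), (28,Y), (30,Y), (38,Y), (40,Y)
ranks: 6->1, 11->2, 12->3, 14->4, 15->5, 16->6, 17->7, 18->8, 23->9, 28->10, 30->11, 38->12, 40->13
Step 2: Rank sum for X: R1 = 1 + 2 + 3 + 4 + 5 + 6 = 21.
Step 3: U_X = R1 - n1(n1+1)/2 = 21 - 6*7/2 = 21 - 21 = 0.
       U_Y = n1*n2 - U_X = 42 - 0 = 42.
Step 4: No ties, so the exact null distribution of U (based on enumerating the C(13,6) = 1716 equally likely rank assignments) gives the two-sided p-value.
Step 5: p-value = 0.001166; compare to alpha = 0.05. reject H0.

U_X = 0, p = 0.001166, reject H0 at alpha = 0.05.


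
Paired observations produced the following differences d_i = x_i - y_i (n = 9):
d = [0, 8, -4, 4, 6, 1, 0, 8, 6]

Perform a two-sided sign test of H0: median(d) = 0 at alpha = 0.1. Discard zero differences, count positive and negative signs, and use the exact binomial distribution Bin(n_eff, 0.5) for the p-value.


Step 1: Discard zero differences. Original n = 9; n_eff = number of nonzero differences = 7.
Nonzero differences (with sign): +8, -4, +4, +6, +1, +8, +6
Step 2: Count signs: positive = 6, negative = 1.
Step 3: Under H0: P(positive) = 0.5, so the number of positives S ~ Bin(7, 0.5).
Step 4: Two-sided exact p-value = sum of Bin(7,0.5) probabilities at or below the observed probability = 0.125000.
Step 5: alpha = 0.1. fail to reject H0.

n_eff = 7, pos = 6, neg = 1, p = 0.125000, fail to reject H0.


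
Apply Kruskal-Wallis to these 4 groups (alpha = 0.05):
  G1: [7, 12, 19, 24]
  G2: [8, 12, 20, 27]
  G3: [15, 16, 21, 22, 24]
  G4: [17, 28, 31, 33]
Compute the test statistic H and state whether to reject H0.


Step 1: Combine all N = 17 observations and assign midranks.
sorted (value, group, rank): (7,G1,1), (8,G2,2), (12,G1,3.5), (12,G2,3.5), (15,G3,5), (16,G3,6), (17,G4,7), (19,G1,8), (20,G2,9), (21,G3,10), (22,G3,11), (24,G1,12.5), (24,G3,12.5), (27,G2,14), (28,G4,15), (31,G4,16), (33,G4,17)
Step 2: Sum ranks within each group.
R_1 = 25 (n_1 = 4)
R_2 = 28.5 (n_2 = 4)
R_3 = 44.5 (n_3 = 5)
R_4 = 55 (n_4 = 4)
Step 3: H = 12/(N(N+1)) * sum(R_i^2/n_i) - 3(N+1)
     = 12/(17*18) * (25^2/4 + 28.5^2/4 + 44.5^2/5 + 55^2/4) - 3*18
     = 0.039216 * 1511.61 - 54
     = 5.278922.
Step 4: Ties present; correction factor C = 1 - 12/(17^3 - 17) = 0.997549. Corrected H = 5.278922 / 0.997549 = 5.291892.
Step 5: Under H0, H ~ chi^2(3); p-value = 0.151629.
Step 6: alpha = 0.05. fail to reject H0.

H = 5.2919, df = 3, p = 0.151629, fail to reject H0.


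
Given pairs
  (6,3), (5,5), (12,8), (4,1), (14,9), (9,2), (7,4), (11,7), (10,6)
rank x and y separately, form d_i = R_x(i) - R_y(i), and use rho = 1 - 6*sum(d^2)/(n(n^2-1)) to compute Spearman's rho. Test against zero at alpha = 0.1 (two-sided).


Step 1: Rank x and y separately (midranks; no ties here).
rank(x): 6->3, 5->2, 12->8, 4->1, 14->9, 9->5, 7->4, 11->7, 10->6
rank(y): 3->3, 5->5, 8->8, 1->1, 9->9, 2->2, 4->4, 7->7, 6->6
Step 2: d_i = R_x(i) - R_y(i); compute d_i^2.
  (3-3)^2=0, (2-5)^2=9, (8-8)^2=0, (1-1)^2=0, (9-9)^2=0, (5-2)^2=9, (4-4)^2=0, (7-7)^2=0, (6-6)^2=0
sum(d^2) = 18.
Step 3: rho = 1 - 6*18 / (9*(9^2 - 1)) = 1 - 108/720 = 0.850000.
Step 4: Under H0, t = rho * sqrt((n-2)/(1-rho^2)) = 4.2691 ~ t(7).
Step 5: Two-sided p-value from the t-distribution with 7 df = 0.003705.
Step 6: alpha = 0.1. reject H0.

rho = 0.8500, p = 0.003705, reject H0 at alpha = 0.1.


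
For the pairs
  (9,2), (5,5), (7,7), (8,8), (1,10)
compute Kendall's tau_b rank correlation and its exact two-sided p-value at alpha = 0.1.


Step 1: Enumerate the 10 unordered pairs (i,j) with i<j and classify each by sign(x_j-x_i) * sign(y_j-y_i).
  (1,2):dx=-4,dy=+3->D; (1,3):dx=-2,dy=+5->D; (1,4):dx=-1,dy=+6->D; (1,5):dx=-8,dy=+8->D
  (2,3):dx=+2,dy=+2->C; (2,4):dx=+3,dy=+3->C; (2,5):dx=-4,dy=+5->D; (3,4):dx=+1,dy=+1->C
  (3,5):dx=-6,dy=+3->D; (4,5):dx=-7,dy=+2->D
Step 2: C = 3, D = 7, total pairs = 10.
Step 3: tau = (C - D)/(n(n-1)/2) = (3 - 7)/10 = -0.400000.
Step 4: Exact two-sided p-value (enumerate n! = 120 permutations of y under H0): p = 0.483333.
Step 5: alpha = 0.1. fail to reject H0.

tau_b = -0.4000 (C=3, D=7), p = 0.483333, fail to reject H0.


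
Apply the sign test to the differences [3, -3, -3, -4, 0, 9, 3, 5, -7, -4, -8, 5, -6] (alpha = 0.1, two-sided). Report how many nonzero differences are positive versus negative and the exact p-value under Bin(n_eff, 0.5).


Step 1: Discard zero differences. Original n = 13; n_eff = number of nonzero differences = 12.
Nonzero differences (with sign): +3, -3, -3, -4, +9, +3, +5, -7, -4, -8, +5, -6
Step 2: Count signs: positive = 5, negative = 7.
Step 3: Under H0: P(positive) = 0.5, so the number of positives S ~ Bin(12, 0.5).
Step 4: Two-sided exact p-value = sum of Bin(12,0.5) probabilities at or below the observed probability = 0.774414.
Step 5: alpha = 0.1. fail to reject H0.

n_eff = 12, pos = 5, neg = 7, p = 0.774414, fail to reject H0.


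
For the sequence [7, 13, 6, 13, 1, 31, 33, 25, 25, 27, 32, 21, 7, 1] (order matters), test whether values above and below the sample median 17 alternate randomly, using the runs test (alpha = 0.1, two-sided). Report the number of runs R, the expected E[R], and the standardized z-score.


Step 1: Compute median = 17; label A = above, B = below.
Labels in order: BBBBBAAAAAAABB  (n_A = 7, n_B = 7)
Step 2: Count runs R = 3.
Step 3: Under H0 (random ordering), E[R] = 2*n_A*n_B/(n_A+n_B) + 1 = 2*7*7/14 + 1 = 8.0000.
        Var[R] = 2*n_A*n_B*(2*n_A*n_B - n_A - n_B) / ((n_A+n_B)^2 * (n_A+n_B-1)) = 8232/2548 = 3.2308.
        SD[R] = 1.7974.
Step 4: Continuity-corrected z = (R + 0.5 - E[R]) / SD[R] = (3 + 0.5 - 8.0000) / 1.7974 = -2.5036.
Step 5: Two-sided p-value via normal approximation = 2*(1 - Phi(|z|)) = 0.012295.
Step 6: alpha = 0.1. reject H0.

R = 3, z = -2.5036, p = 0.012295, reject H0.


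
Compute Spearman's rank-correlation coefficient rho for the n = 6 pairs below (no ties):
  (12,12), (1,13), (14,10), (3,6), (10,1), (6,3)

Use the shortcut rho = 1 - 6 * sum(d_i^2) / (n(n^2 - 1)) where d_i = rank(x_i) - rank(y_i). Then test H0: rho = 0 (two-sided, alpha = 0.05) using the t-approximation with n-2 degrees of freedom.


Step 1: Rank x and y separately (midranks; no ties here).
rank(x): 12->5, 1->1, 14->6, 3->2, 10->4, 6->3
rank(y): 12->5, 13->6, 10->4, 6->3, 1->1, 3->2
Step 2: d_i = R_x(i) - R_y(i); compute d_i^2.
  (5-5)^2=0, (1-6)^2=25, (6-4)^2=4, (2-3)^2=1, (4-1)^2=9, (3-2)^2=1
sum(d^2) = 40.
Step 3: rho = 1 - 6*40 / (6*(6^2 - 1)) = 1 - 240/210 = -0.142857.
Step 4: Under H0, t = rho * sqrt((n-2)/(1-rho^2)) = -0.2887 ~ t(4).
Step 5: Two-sided p-value from the t-distribution with 4 df = 0.787172.
Step 6: alpha = 0.05. fail to reject H0.

rho = -0.1429, p = 0.787172, fail to reject H0 at alpha = 0.05.


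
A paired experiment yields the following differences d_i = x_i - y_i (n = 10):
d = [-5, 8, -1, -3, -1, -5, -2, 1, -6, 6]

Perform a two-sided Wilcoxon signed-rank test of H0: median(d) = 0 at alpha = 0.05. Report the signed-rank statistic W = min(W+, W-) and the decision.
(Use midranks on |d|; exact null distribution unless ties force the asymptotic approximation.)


Step 1: Drop any zero differences (none here) and take |d_i|.
|d| = [5, 8, 1, 3, 1, 5, 2, 1, 6, 6]
Step 2: Midrank |d_i| (ties get averaged ranks).
ranks: |5|->6.5, |8|->10, |1|->2, |3|->5, |1|->2, |5|->6.5, |2|->4, |1|->2, |6|->8.5, |6|->8.5
Step 3: Attach original signs; sum ranks with positive sign and with negative sign.
W+ = 10 + 2 + 8.5 = 20.5
W- = 6.5 + 2 + 5 + 2 + 6.5 + 4 + 8.5 = 34.5
(Check: W+ + W- = 55 should equal n(n+1)/2 = 55.)
Step 4: Test statistic W = min(W+, W-) = 20.5.
Step 5: Ties in |d|, so use the tie-corrected normal approximation.
        E[W] = n(n+1)/4 = 10*11/4 = 27.5.
        Tie groups: |d|=1 (t=3), |d|=5 (t=2), |d|=6 (t=2); sum(t^3 - t) = 36.
        Var[W] = n(n+1)(2n+1)/24 - sum(t^3-t)/48 = 2310/24 - 36/48 = 95.5.
        z = (W - E[W]) / sqrt(Var[W]) = (20.5 - 27.5) / 9.7724 = -0.7163.
        Two-sided p = 2*Phi(z) = 0.473805.
Step 6: alpha = 0.05. fail to reject H0.

W+ = 20.5, W- = 34.5, W = min = 20.5, p = 0.473805, fail to reject H0.


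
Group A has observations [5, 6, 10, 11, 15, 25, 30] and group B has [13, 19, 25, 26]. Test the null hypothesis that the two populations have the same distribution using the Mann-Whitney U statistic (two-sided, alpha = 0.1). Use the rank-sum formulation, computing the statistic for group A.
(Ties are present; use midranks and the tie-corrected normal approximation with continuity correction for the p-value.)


Step 1: Combine and sort all 11 observations; assign midranks.
sorted (value, group): (5,X), (6,X), (10,X), (11,X), (13,Y), (15,X), (19,Y), (25,X), (25,Y), (26,Y), (30,X)
ranks: 5->1, 6->2, 10->3, 11->4, 13->5, 15->6, 19->7, 25->8.5, 25->8.5, 26->10, 30->11
Step 2: Rank sum for X: R1 = 1 + 2 + 3 + 4 + 6 + 8.5 + 11 = 35.5.
Step 3: U_X = R1 - n1(n1+1)/2 = 35.5 - 7*8/2 = 35.5 - 28 = 7.5.
       U_Y = n1*n2 - U_X = 28 - 7.5 = 20.5.
Step 4: Ties are present, so use the tie-corrected normal approximation (with continuity correction) for the p-value.
Step 5: p-value = 0.255756; compare to alpha = 0.1. fail to reject H0.

U_X = 7.5, p = 0.255756, fail to reject H0 at alpha = 0.1.


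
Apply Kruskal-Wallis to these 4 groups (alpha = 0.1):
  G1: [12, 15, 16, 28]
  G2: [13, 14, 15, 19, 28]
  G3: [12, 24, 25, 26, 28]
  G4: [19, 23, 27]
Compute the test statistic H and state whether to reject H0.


Step 1: Combine all N = 17 observations and assign midranks.
sorted (value, group, rank): (12,G1,1.5), (12,G3,1.5), (13,G2,3), (14,G2,4), (15,G1,5.5), (15,G2,5.5), (16,G1,7), (19,G2,8.5), (19,G4,8.5), (23,G4,10), (24,G3,11), (25,G3,12), (26,G3,13), (27,G4,14), (28,G1,16), (28,G2,16), (28,G3,16)
Step 2: Sum ranks within each group.
R_1 = 30 (n_1 = 4)
R_2 = 37 (n_2 = 5)
R_3 = 53.5 (n_3 = 5)
R_4 = 32.5 (n_4 = 3)
Step 3: H = 12/(N(N+1)) * sum(R_i^2/n_i) - 3(N+1)
     = 12/(17*18) * (30^2/4 + 37^2/5 + 53.5^2/5 + 32.5^2/3) - 3*18
     = 0.039216 * 1423.33 - 54
     = 1.816993.
Step 4: Ties present; correction factor C = 1 - 42/(17^3 - 17) = 0.991422. Corrected H = 1.816993 / 0.991422 = 1.832715.
Step 5: Under H0, H ~ chi^2(3); p-value = 0.607842.
Step 6: alpha = 0.1. fail to reject H0.

H = 1.8327, df = 3, p = 0.607842, fail to reject H0.


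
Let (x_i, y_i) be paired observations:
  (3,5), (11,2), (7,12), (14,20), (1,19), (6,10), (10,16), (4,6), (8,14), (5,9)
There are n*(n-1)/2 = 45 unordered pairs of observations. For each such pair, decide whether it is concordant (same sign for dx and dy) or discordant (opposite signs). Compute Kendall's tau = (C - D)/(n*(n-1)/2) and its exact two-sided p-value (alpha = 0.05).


Step 1: Enumerate the 45 unordered pairs (i,j) with i<j and classify each by sign(x_j-x_i) * sign(y_j-y_i).
  (1,2):dx=+8,dy=-3->D; (1,3):dx=+4,dy=+7->C; (1,4):dx=+11,dy=+15->C; (1,5):dx=-2,dy=+14->D
  (1,6):dx=+3,dy=+5->C; (1,7):dx=+7,dy=+11->C; (1,8):dx=+1,dy=+1->C; (1,9):dx=+5,dy=+9->C
  (1,10):dx=+2,dy=+4->C; (2,3):dx=-4,dy=+10->D; (2,4):dx=+3,dy=+18->C; (2,5):dx=-10,dy=+17->D
  (2,6):dx=-5,dy=+8->D; (2,7):dx=-1,dy=+14->D; (2,8):dx=-7,dy=+4->D; (2,9):dx=-3,dy=+12->D
  (2,10):dx=-6,dy=+7->D; (3,4):dx=+7,dy=+8->C; (3,5):dx=-6,dy=+7->D; (3,6):dx=-1,dy=-2->C
  (3,7):dx=+3,dy=+4->C; (3,8):dx=-3,dy=-6->C; (3,9):dx=+1,dy=+2->C; (3,10):dx=-2,dy=-3->C
  (4,5):dx=-13,dy=-1->C; (4,6):dx=-8,dy=-10->C; (4,7):dx=-4,dy=-4->C; (4,8):dx=-10,dy=-14->C
  (4,9):dx=-6,dy=-6->C; (4,10):dx=-9,dy=-11->C; (5,6):dx=+5,dy=-9->D; (5,7):dx=+9,dy=-3->D
  (5,8):dx=+3,dy=-13->D; (5,9):dx=+7,dy=-5->D; (5,10):dx=+4,dy=-10->D; (6,7):dx=+4,dy=+6->C
  (6,8):dx=-2,dy=-4->C; (6,9):dx=+2,dy=+4->C; (6,10):dx=-1,dy=-1->C; (7,8):dx=-6,dy=-10->C
  (7,9):dx=-2,dy=-2->C; (7,10):dx=-5,dy=-7->C; (8,9):dx=+4,dy=+8->C; (8,10):dx=+1,dy=+3->C
  (9,10):dx=-3,dy=-5->C
Step 2: C = 30, D = 15, total pairs = 45.
Step 3: tau = (C - D)/(n(n-1)/2) = (30 - 15)/45 = 0.333333.
Step 4: Exact two-sided p-value (enumerate n! = 3628800 permutations of y under H0): p = 0.216373.
Step 5: alpha = 0.05. fail to reject H0.

tau_b = 0.3333 (C=30, D=15), p = 0.216373, fail to reject H0.


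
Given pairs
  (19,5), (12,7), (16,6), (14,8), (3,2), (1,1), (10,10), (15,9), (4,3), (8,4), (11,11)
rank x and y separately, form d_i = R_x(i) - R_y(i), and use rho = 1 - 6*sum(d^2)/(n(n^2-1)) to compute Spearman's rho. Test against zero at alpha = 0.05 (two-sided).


Step 1: Rank x and y separately (midranks; no ties here).
rank(x): 19->11, 12->7, 16->10, 14->8, 3->2, 1->1, 10->5, 15->9, 4->3, 8->4, 11->6
rank(y): 5->5, 7->7, 6->6, 8->8, 2->2, 1->1, 10->10, 9->9, 3->3, 4->4, 11->11
Step 2: d_i = R_x(i) - R_y(i); compute d_i^2.
  (11-5)^2=36, (7-7)^2=0, (10-6)^2=16, (8-8)^2=0, (2-2)^2=0, (1-1)^2=0, (5-10)^2=25, (9-9)^2=0, (3-3)^2=0, (4-4)^2=0, (6-11)^2=25
sum(d^2) = 102.
Step 3: rho = 1 - 6*102 / (11*(11^2 - 1)) = 1 - 612/1320 = 0.536364.
Step 4: Under H0, t = rho * sqrt((n-2)/(1-rho^2)) = 1.9065 ~ t(9).
Step 5: Two-sided p-value from the t-distribution with 9 df = 0.088953.
Step 6: alpha = 0.05. fail to reject H0.

rho = 0.5364, p = 0.088953, fail to reject H0 at alpha = 0.05.


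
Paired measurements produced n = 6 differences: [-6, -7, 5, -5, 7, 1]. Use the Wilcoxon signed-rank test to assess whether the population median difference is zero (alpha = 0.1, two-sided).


Step 1: Drop any zero differences (none here) and take |d_i|.
|d| = [6, 7, 5, 5, 7, 1]
Step 2: Midrank |d_i| (ties get averaged ranks).
ranks: |6|->4, |7|->5.5, |5|->2.5, |5|->2.5, |7|->5.5, |1|->1
Step 3: Attach original signs; sum ranks with positive sign and with negative sign.
W+ = 2.5 + 5.5 + 1 = 9
W- = 4 + 5.5 + 2.5 = 12
(Check: W+ + W- = 21 should equal n(n+1)/2 = 21.)
Step 4: Test statistic W = min(W+, W-) = 9.
Step 5: Ties in |d|, so use the tie-corrected normal approximation.
        E[W] = n(n+1)/4 = 6*7/4 = 10.5.
        Tie groups: |d|=5 (t=2), |d|=7 (t=2); sum(t^3 - t) = 12.
        Var[W] = n(n+1)(2n+1)/24 - sum(t^3-t)/48 = 546/24 - 12/48 = 22.5.
        z = (W - E[W]) / sqrt(Var[W]) = (9 - 10.5) / 4.7434 = -0.3162.
        Two-sided p = 2*Phi(z) = 0.751830.
Step 6: alpha = 0.1. fail to reject H0.

W+ = 9, W- = 12, W = min = 9, p = 0.751830, fail to reject H0.


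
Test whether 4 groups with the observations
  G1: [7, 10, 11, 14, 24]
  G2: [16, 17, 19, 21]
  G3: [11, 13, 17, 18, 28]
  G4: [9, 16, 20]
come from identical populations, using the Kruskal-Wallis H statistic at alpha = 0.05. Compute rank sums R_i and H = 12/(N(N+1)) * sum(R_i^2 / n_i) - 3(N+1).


Step 1: Combine all N = 17 observations and assign midranks.
sorted (value, group, rank): (7,G1,1), (9,G4,2), (10,G1,3), (11,G1,4.5), (11,G3,4.5), (13,G3,6), (14,G1,7), (16,G2,8.5), (16,G4,8.5), (17,G2,10.5), (17,G3,10.5), (18,G3,12), (19,G2,13), (20,G4,14), (21,G2,15), (24,G1,16), (28,G3,17)
Step 2: Sum ranks within each group.
R_1 = 31.5 (n_1 = 5)
R_2 = 47 (n_2 = 4)
R_3 = 50 (n_3 = 5)
R_4 = 24.5 (n_4 = 3)
Step 3: H = 12/(N(N+1)) * sum(R_i^2/n_i) - 3(N+1)
     = 12/(17*18) * (31.5^2/5 + 47^2/4 + 50^2/5 + 24.5^2/3) - 3*18
     = 0.039216 * 1450.78 - 54
     = 2.893464.
Step 4: Ties present; correction factor C = 1 - 18/(17^3 - 17) = 0.996324. Corrected H = 2.893464 / 0.996324 = 2.904141.
Step 5: Under H0, H ~ chi^2(3); p-value = 0.406642.
Step 6: alpha = 0.05. fail to reject H0.

H = 2.9041, df = 3, p = 0.406642, fail to reject H0.


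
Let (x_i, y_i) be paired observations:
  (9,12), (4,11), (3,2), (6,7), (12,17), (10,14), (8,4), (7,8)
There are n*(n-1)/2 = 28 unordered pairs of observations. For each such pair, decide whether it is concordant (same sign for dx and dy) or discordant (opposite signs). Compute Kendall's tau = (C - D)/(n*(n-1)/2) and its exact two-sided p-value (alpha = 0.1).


Step 1: Enumerate the 28 unordered pairs (i,j) with i<j and classify each by sign(x_j-x_i) * sign(y_j-y_i).
  (1,2):dx=-5,dy=-1->C; (1,3):dx=-6,dy=-10->C; (1,4):dx=-3,dy=-5->C; (1,5):dx=+3,dy=+5->C
  (1,6):dx=+1,dy=+2->C; (1,7):dx=-1,dy=-8->C; (1,8):dx=-2,dy=-4->C; (2,3):dx=-1,dy=-9->C
  (2,4):dx=+2,dy=-4->D; (2,5):dx=+8,dy=+6->C; (2,6):dx=+6,dy=+3->C; (2,7):dx=+4,dy=-7->D
  (2,8):dx=+3,dy=-3->D; (3,4):dx=+3,dy=+5->C; (3,5):dx=+9,dy=+15->C; (3,6):dx=+7,dy=+12->C
  (3,7):dx=+5,dy=+2->C; (3,8):dx=+4,dy=+6->C; (4,5):dx=+6,dy=+10->C; (4,6):dx=+4,dy=+7->C
  (4,7):dx=+2,dy=-3->D; (4,8):dx=+1,dy=+1->C; (5,6):dx=-2,dy=-3->C; (5,7):dx=-4,dy=-13->C
  (5,8):dx=-5,dy=-9->C; (6,7):dx=-2,dy=-10->C; (6,8):dx=-3,dy=-6->C; (7,8):dx=-1,dy=+4->D
Step 2: C = 23, D = 5, total pairs = 28.
Step 3: tau = (C - D)/(n(n-1)/2) = (23 - 5)/28 = 0.642857.
Step 4: Exact two-sided p-value (enumerate n! = 40320 permutations of y under H0): p = 0.031151.
Step 5: alpha = 0.1. reject H0.

tau_b = 0.6429 (C=23, D=5), p = 0.031151, reject H0.


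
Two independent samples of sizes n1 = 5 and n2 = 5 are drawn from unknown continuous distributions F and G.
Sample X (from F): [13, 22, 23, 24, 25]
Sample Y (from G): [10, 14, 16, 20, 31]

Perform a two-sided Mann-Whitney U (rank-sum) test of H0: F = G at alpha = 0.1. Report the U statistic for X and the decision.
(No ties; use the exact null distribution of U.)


Step 1: Combine and sort all 10 observations; assign midranks.
sorted (value, group): (10,Y), (13,X), (14,Y), (16,Y), (20,Y), (22,X), (23,X), (24,X), (25,X), (31,Y)
ranks: 10->1, 13->2, 14->3, 16->4, 20->5, 22->6, 23->7, 24->8, 25->9, 31->10
Step 2: Rank sum for X: R1 = 2 + 6 + 7 + 8 + 9 = 32.
Step 3: U_X = R1 - n1(n1+1)/2 = 32 - 5*6/2 = 32 - 15 = 17.
       U_Y = n1*n2 - U_X = 25 - 17 = 8.
Step 4: No ties, so the exact null distribution of U (based on enumerating the C(10,5) = 252 equally likely rank assignments) gives the two-sided p-value.
Step 5: p-value = 0.420635; compare to alpha = 0.1. fail to reject H0.

U_X = 17, p = 0.420635, fail to reject H0 at alpha = 0.1.


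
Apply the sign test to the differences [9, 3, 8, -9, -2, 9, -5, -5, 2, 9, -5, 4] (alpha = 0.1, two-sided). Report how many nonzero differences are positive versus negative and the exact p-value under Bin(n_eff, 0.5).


Step 1: Discard zero differences. Original n = 12; n_eff = number of nonzero differences = 12.
Nonzero differences (with sign): +9, +3, +8, -9, -2, +9, -5, -5, +2, +9, -5, +4
Step 2: Count signs: positive = 7, negative = 5.
Step 3: Under H0: P(positive) = 0.5, so the number of positives S ~ Bin(12, 0.5).
Step 4: Two-sided exact p-value = sum of Bin(12,0.5) probabilities at or below the observed probability = 0.774414.
Step 5: alpha = 0.1. fail to reject H0.

n_eff = 12, pos = 7, neg = 5, p = 0.774414, fail to reject H0.


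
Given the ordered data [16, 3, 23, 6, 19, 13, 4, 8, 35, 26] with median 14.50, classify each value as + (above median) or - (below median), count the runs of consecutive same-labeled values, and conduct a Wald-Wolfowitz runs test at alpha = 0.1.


Step 1: Compute median = 14.50; label A = above, B = below.
Labels in order: ABABABBBAA  (n_A = 5, n_B = 5)
Step 2: Count runs R = 7.
Step 3: Under H0 (random ordering), E[R] = 2*n_A*n_B/(n_A+n_B) + 1 = 2*5*5/10 + 1 = 6.0000.
        Var[R] = 2*n_A*n_B*(2*n_A*n_B - n_A - n_B) / ((n_A+n_B)^2 * (n_A+n_B-1)) = 2000/900 = 2.2222.
        SD[R] = 1.4907.
Step 4: Continuity-corrected z = (R - 0.5 - E[R]) / SD[R] = (7 - 0.5 - 6.0000) / 1.4907 = 0.3354.
Step 5: Two-sided p-value via normal approximation = 2*(1 - Phi(|z|)) = 0.737316.
Step 6: alpha = 0.1. fail to reject H0.

R = 7, z = 0.3354, p = 0.737316, fail to reject H0.


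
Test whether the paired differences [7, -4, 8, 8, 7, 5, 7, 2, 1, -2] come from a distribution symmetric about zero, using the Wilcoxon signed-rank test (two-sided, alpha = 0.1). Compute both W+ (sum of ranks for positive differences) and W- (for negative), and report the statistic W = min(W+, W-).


Step 1: Drop any zero differences (none here) and take |d_i|.
|d| = [7, 4, 8, 8, 7, 5, 7, 2, 1, 2]
Step 2: Midrank |d_i| (ties get averaged ranks).
ranks: |7|->7, |4|->4, |8|->9.5, |8|->9.5, |7|->7, |5|->5, |7|->7, |2|->2.5, |1|->1, |2|->2.5
Step 3: Attach original signs; sum ranks with positive sign and with negative sign.
W+ = 7 + 9.5 + 9.5 + 7 + 5 + 7 + 2.5 + 1 = 48.5
W- = 4 + 2.5 = 6.5
(Check: W+ + W- = 55 should equal n(n+1)/2 = 55.)
Step 4: Test statistic W = min(W+, W-) = 6.5.
Step 5: Ties in |d|, so use the tie-corrected normal approximation.
        E[W] = n(n+1)/4 = 10*11/4 = 27.5.
        Tie groups: |d|=2 (t=2), |d|=7 (t=3), |d|=8 (t=2); sum(t^3 - t) = 36.
        Var[W] = n(n+1)(2n+1)/24 - sum(t^3-t)/48 = 2310/24 - 36/48 = 95.5.
        z = (W - E[W]) / sqrt(Var[W]) = (6.5 - 27.5) / 9.7724 = -2.1489.
        Two-sided p = 2*Phi(z) = 0.031642.
Step 6: alpha = 0.1. reject H0.

W+ = 48.5, W- = 6.5, W = min = 6.5, p = 0.031642, reject H0.


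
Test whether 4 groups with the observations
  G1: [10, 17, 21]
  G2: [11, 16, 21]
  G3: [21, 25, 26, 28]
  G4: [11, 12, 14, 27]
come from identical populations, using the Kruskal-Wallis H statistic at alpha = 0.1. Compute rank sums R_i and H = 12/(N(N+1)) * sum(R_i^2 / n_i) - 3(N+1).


Step 1: Combine all N = 14 observations and assign midranks.
sorted (value, group, rank): (10,G1,1), (11,G2,2.5), (11,G4,2.5), (12,G4,4), (14,G4,5), (16,G2,6), (17,G1,7), (21,G1,9), (21,G2,9), (21,G3,9), (25,G3,11), (26,G3,12), (27,G4,13), (28,G3,14)
Step 2: Sum ranks within each group.
R_1 = 17 (n_1 = 3)
R_2 = 17.5 (n_2 = 3)
R_3 = 46 (n_3 = 4)
R_4 = 24.5 (n_4 = 4)
Step 3: H = 12/(N(N+1)) * sum(R_i^2/n_i) - 3(N+1)
     = 12/(14*15) * (17^2/3 + 17.5^2/3 + 46^2/4 + 24.5^2/4) - 3*15
     = 0.057143 * 877.479 - 45
     = 5.141667.
Step 4: Ties present; correction factor C = 1 - 30/(14^3 - 14) = 0.989011. Corrected H = 5.141667 / 0.989011 = 5.198796.
Step 5: Under H0, H ~ chi^2(3); p-value = 0.157806.
Step 6: alpha = 0.1. fail to reject H0.

H = 5.1988, df = 3, p = 0.157806, fail to reject H0.


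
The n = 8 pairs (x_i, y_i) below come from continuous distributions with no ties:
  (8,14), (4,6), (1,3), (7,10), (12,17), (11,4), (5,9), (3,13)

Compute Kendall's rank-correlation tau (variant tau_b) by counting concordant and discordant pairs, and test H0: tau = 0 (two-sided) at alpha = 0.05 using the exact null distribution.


Step 1: Enumerate the 28 unordered pairs (i,j) with i<j and classify each by sign(x_j-x_i) * sign(y_j-y_i).
  (1,2):dx=-4,dy=-8->C; (1,3):dx=-7,dy=-11->C; (1,4):dx=-1,dy=-4->C; (1,5):dx=+4,dy=+3->C
  (1,6):dx=+3,dy=-10->D; (1,7):dx=-3,dy=-5->C; (1,8):dx=-5,dy=-1->C; (2,3):dx=-3,dy=-3->C
  (2,4):dx=+3,dy=+4->C; (2,5):dx=+8,dy=+11->C; (2,6):dx=+7,dy=-2->D; (2,7):dx=+1,dy=+3->C
  (2,8):dx=-1,dy=+7->D; (3,4):dx=+6,dy=+7->C; (3,5):dx=+11,dy=+14->C; (3,6):dx=+10,dy=+1->C
  (3,7):dx=+4,dy=+6->C; (3,8):dx=+2,dy=+10->C; (4,5):dx=+5,dy=+7->C; (4,6):dx=+4,dy=-6->D
  (4,7):dx=-2,dy=-1->C; (4,8):dx=-4,dy=+3->D; (5,6):dx=-1,dy=-13->C; (5,7):dx=-7,dy=-8->C
  (5,8):dx=-9,dy=-4->C; (6,7):dx=-6,dy=+5->D; (6,8):dx=-8,dy=+9->D; (7,8):dx=-2,dy=+4->D
Step 2: C = 20, D = 8, total pairs = 28.
Step 3: tau = (C - D)/(n(n-1)/2) = (20 - 8)/28 = 0.428571.
Step 4: Exact two-sided p-value (enumerate n! = 40320 permutations of y under H0): p = 0.178869.
Step 5: alpha = 0.05. fail to reject H0.

tau_b = 0.4286 (C=20, D=8), p = 0.178869, fail to reject H0.
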